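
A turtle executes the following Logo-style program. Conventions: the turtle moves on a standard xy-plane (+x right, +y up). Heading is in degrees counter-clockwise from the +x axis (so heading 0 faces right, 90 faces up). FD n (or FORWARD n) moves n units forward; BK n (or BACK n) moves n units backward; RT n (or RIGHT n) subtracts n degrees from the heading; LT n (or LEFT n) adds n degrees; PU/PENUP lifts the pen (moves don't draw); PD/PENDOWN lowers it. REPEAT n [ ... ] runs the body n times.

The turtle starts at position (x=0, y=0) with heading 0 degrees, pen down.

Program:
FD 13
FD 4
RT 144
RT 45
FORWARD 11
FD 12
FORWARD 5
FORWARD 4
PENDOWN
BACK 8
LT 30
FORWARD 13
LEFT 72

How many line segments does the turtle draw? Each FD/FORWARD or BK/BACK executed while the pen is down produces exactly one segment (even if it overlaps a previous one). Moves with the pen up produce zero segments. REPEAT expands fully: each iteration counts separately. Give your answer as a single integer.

Answer: 8

Derivation:
Executing turtle program step by step:
Start: pos=(0,0), heading=0, pen down
FD 13: (0,0) -> (13,0) [heading=0, draw]
FD 4: (13,0) -> (17,0) [heading=0, draw]
RT 144: heading 0 -> 216
RT 45: heading 216 -> 171
FD 11: (17,0) -> (6.135,1.721) [heading=171, draw]
FD 12: (6.135,1.721) -> (-5.717,3.598) [heading=171, draw]
FD 5: (-5.717,3.598) -> (-10.655,4.38) [heading=171, draw]
FD 4: (-10.655,4.38) -> (-14.606,5.006) [heading=171, draw]
PD: pen down
BK 8: (-14.606,5.006) -> (-6.705,3.754) [heading=171, draw]
LT 30: heading 171 -> 201
FD 13: (-6.705,3.754) -> (-18.841,-0.904) [heading=201, draw]
LT 72: heading 201 -> 273
Final: pos=(-18.841,-0.904), heading=273, 8 segment(s) drawn
Segments drawn: 8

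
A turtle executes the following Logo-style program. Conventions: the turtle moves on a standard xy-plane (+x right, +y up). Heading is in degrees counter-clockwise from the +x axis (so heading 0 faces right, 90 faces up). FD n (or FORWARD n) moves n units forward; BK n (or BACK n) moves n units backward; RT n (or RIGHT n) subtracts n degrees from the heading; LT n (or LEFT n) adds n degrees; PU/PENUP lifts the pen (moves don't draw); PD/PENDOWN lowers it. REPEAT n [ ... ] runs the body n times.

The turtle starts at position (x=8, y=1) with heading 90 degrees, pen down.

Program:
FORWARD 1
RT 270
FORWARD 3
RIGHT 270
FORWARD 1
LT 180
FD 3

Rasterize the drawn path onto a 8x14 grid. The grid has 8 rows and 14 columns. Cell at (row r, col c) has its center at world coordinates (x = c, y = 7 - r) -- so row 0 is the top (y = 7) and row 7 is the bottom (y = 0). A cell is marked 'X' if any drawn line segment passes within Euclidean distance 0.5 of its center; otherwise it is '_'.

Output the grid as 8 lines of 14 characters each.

Answer: ______________
______________
______________
_____X________
_____X________
_____XXXX_____
_____X__X_____
______________

Derivation:
Segment 0: (8,1) -> (8,2)
Segment 1: (8,2) -> (5,2)
Segment 2: (5,2) -> (5,1)
Segment 3: (5,1) -> (5,4)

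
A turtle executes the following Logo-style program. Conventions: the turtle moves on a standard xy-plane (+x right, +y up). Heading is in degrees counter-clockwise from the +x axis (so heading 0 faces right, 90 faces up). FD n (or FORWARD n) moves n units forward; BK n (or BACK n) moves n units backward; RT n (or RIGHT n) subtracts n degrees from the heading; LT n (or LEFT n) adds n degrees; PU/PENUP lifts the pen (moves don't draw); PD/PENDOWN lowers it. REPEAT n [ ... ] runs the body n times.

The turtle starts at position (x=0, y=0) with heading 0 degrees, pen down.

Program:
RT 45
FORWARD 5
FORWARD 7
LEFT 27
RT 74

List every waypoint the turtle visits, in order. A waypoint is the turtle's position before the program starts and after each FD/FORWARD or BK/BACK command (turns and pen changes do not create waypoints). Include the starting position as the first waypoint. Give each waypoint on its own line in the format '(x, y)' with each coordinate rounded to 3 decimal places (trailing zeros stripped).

Answer: (0, 0)
(3.536, -3.536)
(8.485, -8.485)

Derivation:
Executing turtle program step by step:
Start: pos=(0,0), heading=0, pen down
RT 45: heading 0 -> 315
FD 5: (0,0) -> (3.536,-3.536) [heading=315, draw]
FD 7: (3.536,-3.536) -> (8.485,-8.485) [heading=315, draw]
LT 27: heading 315 -> 342
RT 74: heading 342 -> 268
Final: pos=(8.485,-8.485), heading=268, 2 segment(s) drawn
Waypoints (3 total):
(0, 0)
(3.536, -3.536)
(8.485, -8.485)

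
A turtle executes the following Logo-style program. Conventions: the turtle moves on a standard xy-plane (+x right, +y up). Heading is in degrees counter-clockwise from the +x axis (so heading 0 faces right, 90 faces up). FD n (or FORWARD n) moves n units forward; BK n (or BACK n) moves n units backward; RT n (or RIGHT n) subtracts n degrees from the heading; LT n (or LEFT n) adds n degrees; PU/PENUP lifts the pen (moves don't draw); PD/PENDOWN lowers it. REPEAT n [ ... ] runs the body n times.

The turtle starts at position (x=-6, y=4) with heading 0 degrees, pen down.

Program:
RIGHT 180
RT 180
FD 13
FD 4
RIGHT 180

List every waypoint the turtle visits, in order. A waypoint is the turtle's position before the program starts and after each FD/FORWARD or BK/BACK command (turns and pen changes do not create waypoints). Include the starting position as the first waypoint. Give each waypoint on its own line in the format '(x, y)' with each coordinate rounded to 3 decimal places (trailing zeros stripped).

Answer: (-6, 4)
(7, 4)
(11, 4)

Derivation:
Executing turtle program step by step:
Start: pos=(-6,4), heading=0, pen down
RT 180: heading 0 -> 180
RT 180: heading 180 -> 0
FD 13: (-6,4) -> (7,4) [heading=0, draw]
FD 4: (7,4) -> (11,4) [heading=0, draw]
RT 180: heading 0 -> 180
Final: pos=(11,4), heading=180, 2 segment(s) drawn
Waypoints (3 total):
(-6, 4)
(7, 4)
(11, 4)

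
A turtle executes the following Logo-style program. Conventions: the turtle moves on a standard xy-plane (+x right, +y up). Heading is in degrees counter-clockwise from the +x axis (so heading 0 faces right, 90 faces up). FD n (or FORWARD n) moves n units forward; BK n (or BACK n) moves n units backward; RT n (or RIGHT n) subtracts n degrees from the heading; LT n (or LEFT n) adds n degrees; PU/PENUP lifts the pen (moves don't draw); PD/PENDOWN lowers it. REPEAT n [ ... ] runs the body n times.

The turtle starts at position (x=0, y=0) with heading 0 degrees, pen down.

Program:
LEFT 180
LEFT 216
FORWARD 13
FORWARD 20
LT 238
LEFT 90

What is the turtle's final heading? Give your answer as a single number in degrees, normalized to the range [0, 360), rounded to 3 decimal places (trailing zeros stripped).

Answer: 4

Derivation:
Executing turtle program step by step:
Start: pos=(0,0), heading=0, pen down
LT 180: heading 0 -> 180
LT 216: heading 180 -> 36
FD 13: (0,0) -> (10.517,7.641) [heading=36, draw]
FD 20: (10.517,7.641) -> (26.698,19.397) [heading=36, draw]
LT 238: heading 36 -> 274
LT 90: heading 274 -> 4
Final: pos=(26.698,19.397), heading=4, 2 segment(s) drawn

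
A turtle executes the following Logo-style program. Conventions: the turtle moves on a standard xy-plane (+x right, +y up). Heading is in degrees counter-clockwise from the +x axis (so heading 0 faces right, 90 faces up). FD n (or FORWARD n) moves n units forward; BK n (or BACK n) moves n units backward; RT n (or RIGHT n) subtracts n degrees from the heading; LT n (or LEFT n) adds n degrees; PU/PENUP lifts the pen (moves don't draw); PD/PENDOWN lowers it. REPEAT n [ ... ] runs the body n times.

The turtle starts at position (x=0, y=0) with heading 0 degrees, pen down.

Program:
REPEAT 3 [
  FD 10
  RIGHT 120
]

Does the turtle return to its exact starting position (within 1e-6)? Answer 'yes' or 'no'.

Executing turtle program step by step:
Start: pos=(0,0), heading=0, pen down
REPEAT 3 [
  -- iteration 1/3 --
  FD 10: (0,0) -> (10,0) [heading=0, draw]
  RT 120: heading 0 -> 240
  -- iteration 2/3 --
  FD 10: (10,0) -> (5,-8.66) [heading=240, draw]
  RT 120: heading 240 -> 120
  -- iteration 3/3 --
  FD 10: (5,-8.66) -> (0,0) [heading=120, draw]
  RT 120: heading 120 -> 0
]
Final: pos=(0,0), heading=0, 3 segment(s) drawn

Start position: (0, 0)
Final position: (0, 0)
Distance = 0; < 1e-6 -> CLOSED

Answer: yes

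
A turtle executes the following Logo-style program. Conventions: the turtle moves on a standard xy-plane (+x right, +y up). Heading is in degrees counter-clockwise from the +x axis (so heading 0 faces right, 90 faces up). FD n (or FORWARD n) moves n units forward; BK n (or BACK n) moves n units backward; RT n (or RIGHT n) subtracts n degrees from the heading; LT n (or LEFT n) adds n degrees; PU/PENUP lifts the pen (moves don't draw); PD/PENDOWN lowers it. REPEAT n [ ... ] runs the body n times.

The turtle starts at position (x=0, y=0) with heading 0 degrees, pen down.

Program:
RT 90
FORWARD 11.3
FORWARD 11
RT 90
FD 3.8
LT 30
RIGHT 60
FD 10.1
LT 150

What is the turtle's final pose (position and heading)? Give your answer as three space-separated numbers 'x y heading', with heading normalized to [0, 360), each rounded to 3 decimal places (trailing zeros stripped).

Executing turtle program step by step:
Start: pos=(0,0), heading=0, pen down
RT 90: heading 0 -> 270
FD 11.3: (0,0) -> (0,-11.3) [heading=270, draw]
FD 11: (0,-11.3) -> (0,-22.3) [heading=270, draw]
RT 90: heading 270 -> 180
FD 3.8: (0,-22.3) -> (-3.8,-22.3) [heading=180, draw]
LT 30: heading 180 -> 210
RT 60: heading 210 -> 150
FD 10.1: (-3.8,-22.3) -> (-12.547,-17.25) [heading=150, draw]
LT 150: heading 150 -> 300
Final: pos=(-12.547,-17.25), heading=300, 4 segment(s) drawn

Answer: -12.547 -17.25 300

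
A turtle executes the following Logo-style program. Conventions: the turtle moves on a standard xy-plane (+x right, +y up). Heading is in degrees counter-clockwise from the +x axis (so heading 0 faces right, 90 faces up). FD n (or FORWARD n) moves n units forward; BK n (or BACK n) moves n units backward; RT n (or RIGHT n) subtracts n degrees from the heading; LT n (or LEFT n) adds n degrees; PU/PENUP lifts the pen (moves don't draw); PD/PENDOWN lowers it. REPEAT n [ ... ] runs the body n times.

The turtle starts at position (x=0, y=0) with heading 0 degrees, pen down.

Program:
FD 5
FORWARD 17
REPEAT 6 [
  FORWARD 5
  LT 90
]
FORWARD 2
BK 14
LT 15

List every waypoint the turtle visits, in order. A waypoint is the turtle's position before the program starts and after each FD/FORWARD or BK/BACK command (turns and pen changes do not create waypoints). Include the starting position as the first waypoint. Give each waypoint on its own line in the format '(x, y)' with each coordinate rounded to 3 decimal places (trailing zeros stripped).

Answer: (0, 0)
(5, 0)
(22, 0)
(27, 0)
(27, 5)
(22, 5)
(22, 0)
(27, 0)
(27, 5)
(25, 5)
(39, 5)

Derivation:
Executing turtle program step by step:
Start: pos=(0,0), heading=0, pen down
FD 5: (0,0) -> (5,0) [heading=0, draw]
FD 17: (5,0) -> (22,0) [heading=0, draw]
REPEAT 6 [
  -- iteration 1/6 --
  FD 5: (22,0) -> (27,0) [heading=0, draw]
  LT 90: heading 0 -> 90
  -- iteration 2/6 --
  FD 5: (27,0) -> (27,5) [heading=90, draw]
  LT 90: heading 90 -> 180
  -- iteration 3/6 --
  FD 5: (27,5) -> (22,5) [heading=180, draw]
  LT 90: heading 180 -> 270
  -- iteration 4/6 --
  FD 5: (22,5) -> (22,0) [heading=270, draw]
  LT 90: heading 270 -> 0
  -- iteration 5/6 --
  FD 5: (22,0) -> (27,0) [heading=0, draw]
  LT 90: heading 0 -> 90
  -- iteration 6/6 --
  FD 5: (27,0) -> (27,5) [heading=90, draw]
  LT 90: heading 90 -> 180
]
FD 2: (27,5) -> (25,5) [heading=180, draw]
BK 14: (25,5) -> (39,5) [heading=180, draw]
LT 15: heading 180 -> 195
Final: pos=(39,5), heading=195, 10 segment(s) drawn
Waypoints (11 total):
(0, 0)
(5, 0)
(22, 0)
(27, 0)
(27, 5)
(22, 5)
(22, 0)
(27, 0)
(27, 5)
(25, 5)
(39, 5)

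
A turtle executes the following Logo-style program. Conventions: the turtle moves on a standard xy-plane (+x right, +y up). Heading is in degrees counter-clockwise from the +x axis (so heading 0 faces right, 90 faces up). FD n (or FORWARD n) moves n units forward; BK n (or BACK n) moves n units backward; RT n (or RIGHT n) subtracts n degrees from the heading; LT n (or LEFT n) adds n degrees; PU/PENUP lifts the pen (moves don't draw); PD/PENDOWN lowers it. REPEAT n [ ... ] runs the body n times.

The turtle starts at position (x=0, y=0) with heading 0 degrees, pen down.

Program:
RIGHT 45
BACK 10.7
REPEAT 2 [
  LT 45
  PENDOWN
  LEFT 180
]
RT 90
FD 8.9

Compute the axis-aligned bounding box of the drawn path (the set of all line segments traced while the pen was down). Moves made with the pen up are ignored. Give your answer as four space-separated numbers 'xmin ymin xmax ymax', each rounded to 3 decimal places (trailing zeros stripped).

Executing turtle program step by step:
Start: pos=(0,0), heading=0, pen down
RT 45: heading 0 -> 315
BK 10.7: (0,0) -> (-7.566,7.566) [heading=315, draw]
REPEAT 2 [
  -- iteration 1/2 --
  LT 45: heading 315 -> 0
  PD: pen down
  LT 180: heading 0 -> 180
  -- iteration 2/2 --
  LT 45: heading 180 -> 225
  PD: pen down
  LT 180: heading 225 -> 45
]
RT 90: heading 45 -> 315
FD 8.9: (-7.566,7.566) -> (-1.273,1.273) [heading=315, draw]
Final: pos=(-1.273,1.273), heading=315, 2 segment(s) drawn

Segment endpoints: x in {-7.566, -1.273, 0}, y in {0, 1.273, 7.566}
xmin=-7.566, ymin=0, xmax=0, ymax=7.566

Answer: -7.566 0 0 7.566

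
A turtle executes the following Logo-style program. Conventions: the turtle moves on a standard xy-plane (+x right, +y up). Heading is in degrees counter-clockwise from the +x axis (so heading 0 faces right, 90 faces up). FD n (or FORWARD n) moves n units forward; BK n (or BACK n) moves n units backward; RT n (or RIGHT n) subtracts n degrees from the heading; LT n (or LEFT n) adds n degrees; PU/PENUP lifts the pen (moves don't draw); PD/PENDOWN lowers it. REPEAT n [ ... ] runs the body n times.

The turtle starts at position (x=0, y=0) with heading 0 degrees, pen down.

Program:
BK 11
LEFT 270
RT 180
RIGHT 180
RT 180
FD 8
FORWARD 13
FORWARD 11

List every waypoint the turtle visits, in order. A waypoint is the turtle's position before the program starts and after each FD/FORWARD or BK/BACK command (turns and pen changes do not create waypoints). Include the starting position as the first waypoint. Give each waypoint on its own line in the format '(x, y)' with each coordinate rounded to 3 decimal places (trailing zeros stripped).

Answer: (0, 0)
(-11, 0)
(-11, 8)
(-11, 21)
(-11, 32)

Derivation:
Executing turtle program step by step:
Start: pos=(0,0), heading=0, pen down
BK 11: (0,0) -> (-11,0) [heading=0, draw]
LT 270: heading 0 -> 270
RT 180: heading 270 -> 90
RT 180: heading 90 -> 270
RT 180: heading 270 -> 90
FD 8: (-11,0) -> (-11,8) [heading=90, draw]
FD 13: (-11,8) -> (-11,21) [heading=90, draw]
FD 11: (-11,21) -> (-11,32) [heading=90, draw]
Final: pos=(-11,32), heading=90, 4 segment(s) drawn
Waypoints (5 total):
(0, 0)
(-11, 0)
(-11, 8)
(-11, 21)
(-11, 32)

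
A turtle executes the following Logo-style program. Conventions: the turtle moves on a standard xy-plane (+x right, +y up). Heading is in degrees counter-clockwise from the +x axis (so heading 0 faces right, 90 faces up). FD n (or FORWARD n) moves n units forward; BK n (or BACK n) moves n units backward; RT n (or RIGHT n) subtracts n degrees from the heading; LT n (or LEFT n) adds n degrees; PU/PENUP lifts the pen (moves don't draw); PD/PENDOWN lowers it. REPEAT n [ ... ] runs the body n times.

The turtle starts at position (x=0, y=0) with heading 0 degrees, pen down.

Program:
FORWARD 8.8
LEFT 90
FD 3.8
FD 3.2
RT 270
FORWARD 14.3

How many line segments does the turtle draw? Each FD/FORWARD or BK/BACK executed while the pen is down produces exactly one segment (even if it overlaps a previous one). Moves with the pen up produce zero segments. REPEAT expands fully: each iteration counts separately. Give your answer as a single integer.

Answer: 4

Derivation:
Executing turtle program step by step:
Start: pos=(0,0), heading=0, pen down
FD 8.8: (0,0) -> (8.8,0) [heading=0, draw]
LT 90: heading 0 -> 90
FD 3.8: (8.8,0) -> (8.8,3.8) [heading=90, draw]
FD 3.2: (8.8,3.8) -> (8.8,7) [heading=90, draw]
RT 270: heading 90 -> 180
FD 14.3: (8.8,7) -> (-5.5,7) [heading=180, draw]
Final: pos=(-5.5,7), heading=180, 4 segment(s) drawn
Segments drawn: 4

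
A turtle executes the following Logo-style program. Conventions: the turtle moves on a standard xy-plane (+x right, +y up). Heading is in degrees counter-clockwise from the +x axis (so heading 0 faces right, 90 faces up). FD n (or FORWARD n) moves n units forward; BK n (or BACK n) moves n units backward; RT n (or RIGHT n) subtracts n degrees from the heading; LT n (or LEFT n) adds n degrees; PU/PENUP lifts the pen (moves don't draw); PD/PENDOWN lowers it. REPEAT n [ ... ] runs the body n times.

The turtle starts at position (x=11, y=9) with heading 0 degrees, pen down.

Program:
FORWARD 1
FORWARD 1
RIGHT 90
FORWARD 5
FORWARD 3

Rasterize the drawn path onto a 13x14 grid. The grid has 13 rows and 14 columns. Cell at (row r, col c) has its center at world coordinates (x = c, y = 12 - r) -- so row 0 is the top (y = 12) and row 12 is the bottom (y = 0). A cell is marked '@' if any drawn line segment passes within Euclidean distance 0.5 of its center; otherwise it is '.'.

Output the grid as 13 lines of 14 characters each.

Answer: ..............
..............
..............
...........@@@
.............@
.............@
.............@
.............@
.............@
.............@
.............@
.............@
..............

Derivation:
Segment 0: (11,9) -> (12,9)
Segment 1: (12,9) -> (13,9)
Segment 2: (13,9) -> (13,4)
Segment 3: (13,4) -> (13,1)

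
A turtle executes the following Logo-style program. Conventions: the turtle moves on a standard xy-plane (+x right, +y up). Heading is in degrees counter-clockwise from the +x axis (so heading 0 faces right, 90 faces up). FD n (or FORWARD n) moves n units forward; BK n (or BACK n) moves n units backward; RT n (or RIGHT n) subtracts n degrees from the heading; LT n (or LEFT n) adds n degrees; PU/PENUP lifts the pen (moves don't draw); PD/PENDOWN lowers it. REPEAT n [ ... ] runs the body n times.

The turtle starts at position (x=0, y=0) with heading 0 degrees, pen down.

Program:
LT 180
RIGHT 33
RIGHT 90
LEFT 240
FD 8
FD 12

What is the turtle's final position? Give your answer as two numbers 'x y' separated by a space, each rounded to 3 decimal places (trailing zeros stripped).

Answer: 9.08 -17.82

Derivation:
Executing turtle program step by step:
Start: pos=(0,0), heading=0, pen down
LT 180: heading 0 -> 180
RT 33: heading 180 -> 147
RT 90: heading 147 -> 57
LT 240: heading 57 -> 297
FD 8: (0,0) -> (3.632,-7.128) [heading=297, draw]
FD 12: (3.632,-7.128) -> (9.08,-17.82) [heading=297, draw]
Final: pos=(9.08,-17.82), heading=297, 2 segment(s) drawn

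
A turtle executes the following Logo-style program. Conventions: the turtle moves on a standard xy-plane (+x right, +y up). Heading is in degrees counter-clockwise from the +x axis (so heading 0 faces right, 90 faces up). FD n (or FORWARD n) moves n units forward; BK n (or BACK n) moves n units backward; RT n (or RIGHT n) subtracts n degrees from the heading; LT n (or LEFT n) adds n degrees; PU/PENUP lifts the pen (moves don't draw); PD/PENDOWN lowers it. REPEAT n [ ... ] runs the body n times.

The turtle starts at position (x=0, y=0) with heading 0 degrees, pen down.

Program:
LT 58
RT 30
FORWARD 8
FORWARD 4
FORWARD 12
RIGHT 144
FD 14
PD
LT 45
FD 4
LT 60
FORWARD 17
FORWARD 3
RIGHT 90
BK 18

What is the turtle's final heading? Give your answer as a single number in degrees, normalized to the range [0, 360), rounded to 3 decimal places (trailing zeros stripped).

Answer: 259

Derivation:
Executing turtle program step by step:
Start: pos=(0,0), heading=0, pen down
LT 58: heading 0 -> 58
RT 30: heading 58 -> 28
FD 8: (0,0) -> (7.064,3.756) [heading=28, draw]
FD 4: (7.064,3.756) -> (10.595,5.634) [heading=28, draw]
FD 12: (10.595,5.634) -> (21.191,11.267) [heading=28, draw]
RT 144: heading 28 -> 244
FD 14: (21.191,11.267) -> (15.054,-1.316) [heading=244, draw]
PD: pen down
LT 45: heading 244 -> 289
FD 4: (15.054,-1.316) -> (16.356,-5.098) [heading=289, draw]
LT 60: heading 289 -> 349
FD 17: (16.356,-5.098) -> (33.043,-8.342) [heading=349, draw]
FD 3: (33.043,-8.342) -> (35.988,-8.914) [heading=349, draw]
RT 90: heading 349 -> 259
BK 18: (35.988,-8.914) -> (39.423,8.755) [heading=259, draw]
Final: pos=(39.423,8.755), heading=259, 8 segment(s) drawn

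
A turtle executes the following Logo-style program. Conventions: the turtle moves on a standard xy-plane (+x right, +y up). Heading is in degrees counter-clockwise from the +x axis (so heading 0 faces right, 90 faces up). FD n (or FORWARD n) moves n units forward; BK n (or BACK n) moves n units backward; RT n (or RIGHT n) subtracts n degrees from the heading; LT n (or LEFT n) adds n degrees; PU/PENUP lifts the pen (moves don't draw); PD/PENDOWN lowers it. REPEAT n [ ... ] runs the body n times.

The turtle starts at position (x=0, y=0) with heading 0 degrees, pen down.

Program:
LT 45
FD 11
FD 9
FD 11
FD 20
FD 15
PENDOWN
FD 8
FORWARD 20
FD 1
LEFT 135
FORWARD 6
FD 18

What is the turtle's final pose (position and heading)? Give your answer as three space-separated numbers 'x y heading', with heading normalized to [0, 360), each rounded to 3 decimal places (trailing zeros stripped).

Answer: 43.175 67.175 180

Derivation:
Executing turtle program step by step:
Start: pos=(0,0), heading=0, pen down
LT 45: heading 0 -> 45
FD 11: (0,0) -> (7.778,7.778) [heading=45, draw]
FD 9: (7.778,7.778) -> (14.142,14.142) [heading=45, draw]
FD 11: (14.142,14.142) -> (21.92,21.92) [heading=45, draw]
FD 20: (21.92,21.92) -> (36.062,36.062) [heading=45, draw]
FD 15: (36.062,36.062) -> (46.669,46.669) [heading=45, draw]
PD: pen down
FD 8: (46.669,46.669) -> (52.326,52.326) [heading=45, draw]
FD 20: (52.326,52.326) -> (66.468,66.468) [heading=45, draw]
FD 1: (66.468,66.468) -> (67.175,67.175) [heading=45, draw]
LT 135: heading 45 -> 180
FD 6: (67.175,67.175) -> (61.175,67.175) [heading=180, draw]
FD 18: (61.175,67.175) -> (43.175,67.175) [heading=180, draw]
Final: pos=(43.175,67.175), heading=180, 10 segment(s) drawn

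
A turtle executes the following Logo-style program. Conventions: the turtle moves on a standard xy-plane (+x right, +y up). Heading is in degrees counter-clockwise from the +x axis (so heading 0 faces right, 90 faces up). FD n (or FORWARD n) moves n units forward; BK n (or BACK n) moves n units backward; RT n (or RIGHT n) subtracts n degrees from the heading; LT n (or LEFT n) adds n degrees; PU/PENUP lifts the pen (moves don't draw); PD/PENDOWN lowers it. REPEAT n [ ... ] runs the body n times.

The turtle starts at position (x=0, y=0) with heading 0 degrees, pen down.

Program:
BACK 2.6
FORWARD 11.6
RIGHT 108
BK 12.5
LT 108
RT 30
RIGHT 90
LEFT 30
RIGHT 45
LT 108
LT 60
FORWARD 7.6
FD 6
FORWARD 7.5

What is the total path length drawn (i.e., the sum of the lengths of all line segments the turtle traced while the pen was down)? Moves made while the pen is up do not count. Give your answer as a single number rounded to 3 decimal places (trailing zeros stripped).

Executing turtle program step by step:
Start: pos=(0,0), heading=0, pen down
BK 2.6: (0,0) -> (-2.6,0) [heading=0, draw]
FD 11.6: (-2.6,0) -> (9,0) [heading=0, draw]
RT 108: heading 0 -> 252
BK 12.5: (9,0) -> (12.863,11.888) [heading=252, draw]
LT 108: heading 252 -> 0
RT 30: heading 0 -> 330
RT 90: heading 330 -> 240
LT 30: heading 240 -> 270
RT 45: heading 270 -> 225
LT 108: heading 225 -> 333
LT 60: heading 333 -> 33
FD 7.6: (12.863,11.888) -> (19.237,16.027) [heading=33, draw]
FD 6: (19.237,16.027) -> (24.269,19.295) [heading=33, draw]
FD 7.5: (24.269,19.295) -> (30.559,23.38) [heading=33, draw]
Final: pos=(30.559,23.38), heading=33, 6 segment(s) drawn

Segment lengths:
  seg 1: (0,0) -> (-2.6,0), length = 2.6
  seg 2: (-2.6,0) -> (9,0), length = 11.6
  seg 3: (9,0) -> (12.863,11.888), length = 12.5
  seg 4: (12.863,11.888) -> (19.237,16.027), length = 7.6
  seg 5: (19.237,16.027) -> (24.269,19.295), length = 6
  seg 6: (24.269,19.295) -> (30.559,23.38), length = 7.5
Total = 47.8

Answer: 47.8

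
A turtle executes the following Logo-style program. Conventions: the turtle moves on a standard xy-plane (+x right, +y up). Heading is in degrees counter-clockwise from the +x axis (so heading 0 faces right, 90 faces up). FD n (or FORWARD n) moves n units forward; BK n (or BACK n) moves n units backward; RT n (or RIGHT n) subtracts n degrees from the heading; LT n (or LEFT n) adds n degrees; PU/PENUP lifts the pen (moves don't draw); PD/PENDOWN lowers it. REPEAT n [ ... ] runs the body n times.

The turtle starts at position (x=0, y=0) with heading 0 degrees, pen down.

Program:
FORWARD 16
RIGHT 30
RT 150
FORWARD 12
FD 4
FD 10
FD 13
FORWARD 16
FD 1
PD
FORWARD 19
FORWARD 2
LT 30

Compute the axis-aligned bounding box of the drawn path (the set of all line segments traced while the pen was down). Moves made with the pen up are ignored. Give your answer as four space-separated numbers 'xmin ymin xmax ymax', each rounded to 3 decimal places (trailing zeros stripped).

Executing turtle program step by step:
Start: pos=(0,0), heading=0, pen down
FD 16: (0,0) -> (16,0) [heading=0, draw]
RT 30: heading 0 -> 330
RT 150: heading 330 -> 180
FD 12: (16,0) -> (4,0) [heading=180, draw]
FD 4: (4,0) -> (0,0) [heading=180, draw]
FD 10: (0,0) -> (-10,0) [heading=180, draw]
FD 13: (-10,0) -> (-23,0) [heading=180, draw]
FD 16: (-23,0) -> (-39,0) [heading=180, draw]
FD 1: (-39,0) -> (-40,0) [heading=180, draw]
PD: pen down
FD 19: (-40,0) -> (-59,0) [heading=180, draw]
FD 2: (-59,0) -> (-61,0) [heading=180, draw]
LT 30: heading 180 -> 210
Final: pos=(-61,0), heading=210, 9 segment(s) drawn

Segment endpoints: x in {-61, -59, -40, -39, -23, -10, 0, 4, 16}, y in {0, 0, 0, 0, 0, 0, 0, 0, 0}
xmin=-61, ymin=0, xmax=16, ymax=0

Answer: -61 0 16 0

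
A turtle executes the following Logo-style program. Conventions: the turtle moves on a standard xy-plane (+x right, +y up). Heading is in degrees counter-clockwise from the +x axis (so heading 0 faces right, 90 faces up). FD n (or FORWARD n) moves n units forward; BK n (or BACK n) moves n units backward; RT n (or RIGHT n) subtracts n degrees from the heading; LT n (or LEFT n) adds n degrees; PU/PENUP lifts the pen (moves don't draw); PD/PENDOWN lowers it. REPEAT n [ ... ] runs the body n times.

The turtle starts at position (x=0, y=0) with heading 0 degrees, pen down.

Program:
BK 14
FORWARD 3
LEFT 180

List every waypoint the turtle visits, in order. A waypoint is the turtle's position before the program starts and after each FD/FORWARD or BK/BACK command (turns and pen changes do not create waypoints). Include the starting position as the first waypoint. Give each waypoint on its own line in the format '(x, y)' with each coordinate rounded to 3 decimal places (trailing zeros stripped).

Answer: (0, 0)
(-14, 0)
(-11, 0)

Derivation:
Executing turtle program step by step:
Start: pos=(0,0), heading=0, pen down
BK 14: (0,0) -> (-14,0) [heading=0, draw]
FD 3: (-14,0) -> (-11,0) [heading=0, draw]
LT 180: heading 0 -> 180
Final: pos=(-11,0), heading=180, 2 segment(s) drawn
Waypoints (3 total):
(0, 0)
(-14, 0)
(-11, 0)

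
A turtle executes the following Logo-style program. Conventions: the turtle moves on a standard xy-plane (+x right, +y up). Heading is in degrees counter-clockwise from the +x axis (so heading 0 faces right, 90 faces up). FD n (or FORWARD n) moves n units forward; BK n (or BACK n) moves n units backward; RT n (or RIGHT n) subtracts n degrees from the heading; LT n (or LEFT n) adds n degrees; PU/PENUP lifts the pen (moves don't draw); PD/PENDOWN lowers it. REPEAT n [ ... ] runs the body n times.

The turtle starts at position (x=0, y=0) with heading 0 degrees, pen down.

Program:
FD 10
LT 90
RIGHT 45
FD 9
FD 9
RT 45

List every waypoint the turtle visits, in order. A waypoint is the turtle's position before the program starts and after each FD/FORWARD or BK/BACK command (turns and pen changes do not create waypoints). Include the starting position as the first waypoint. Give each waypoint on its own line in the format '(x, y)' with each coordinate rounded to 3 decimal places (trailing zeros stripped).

Executing turtle program step by step:
Start: pos=(0,0), heading=0, pen down
FD 10: (0,0) -> (10,0) [heading=0, draw]
LT 90: heading 0 -> 90
RT 45: heading 90 -> 45
FD 9: (10,0) -> (16.364,6.364) [heading=45, draw]
FD 9: (16.364,6.364) -> (22.728,12.728) [heading=45, draw]
RT 45: heading 45 -> 0
Final: pos=(22.728,12.728), heading=0, 3 segment(s) drawn
Waypoints (4 total):
(0, 0)
(10, 0)
(16.364, 6.364)
(22.728, 12.728)

Answer: (0, 0)
(10, 0)
(16.364, 6.364)
(22.728, 12.728)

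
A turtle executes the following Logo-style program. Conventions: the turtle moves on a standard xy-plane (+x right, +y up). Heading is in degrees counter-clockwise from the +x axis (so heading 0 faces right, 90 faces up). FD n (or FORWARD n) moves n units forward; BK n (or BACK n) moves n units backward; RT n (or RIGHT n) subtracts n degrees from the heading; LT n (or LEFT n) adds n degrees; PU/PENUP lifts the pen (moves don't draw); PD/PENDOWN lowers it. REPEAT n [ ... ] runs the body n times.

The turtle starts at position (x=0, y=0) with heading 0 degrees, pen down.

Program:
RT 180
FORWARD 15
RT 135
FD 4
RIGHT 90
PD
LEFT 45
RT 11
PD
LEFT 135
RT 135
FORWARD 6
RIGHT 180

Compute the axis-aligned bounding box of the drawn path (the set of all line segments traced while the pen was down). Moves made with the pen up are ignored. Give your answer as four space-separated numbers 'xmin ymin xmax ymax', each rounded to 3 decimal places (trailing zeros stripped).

Executing turtle program step by step:
Start: pos=(0,0), heading=0, pen down
RT 180: heading 0 -> 180
FD 15: (0,0) -> (-15,0) [heading=180, draw]
RT 135: heading 180 -> 45
FD 4: (-15,0) -> (-12.172,2.828) [heading=45, draw]
RT 90: heading 45 -> 315
PD: pen down
LT 45: heading 315 -> 0
RT 11: heading 0 -> 349
PD: pen down
LT 135: heading 349 -> 124
RT 135: heading 124 -> 349
FD 6: (-12.172,2.828) -> (-6.282,1.684) [heading=349, draw]
RT 180: heading 349 -> 169
Final: pos=(-6.282,1.684), heading=169, 3 segment(s) drawn

Segment endpoints: x in {-15, -12.172, -6.282, 0}, y in {0, 0, 1.684, 2.828}
xmin=-15, ymin=0, xmax=0, ymax=2.828

Answer: -15 0 0 2.828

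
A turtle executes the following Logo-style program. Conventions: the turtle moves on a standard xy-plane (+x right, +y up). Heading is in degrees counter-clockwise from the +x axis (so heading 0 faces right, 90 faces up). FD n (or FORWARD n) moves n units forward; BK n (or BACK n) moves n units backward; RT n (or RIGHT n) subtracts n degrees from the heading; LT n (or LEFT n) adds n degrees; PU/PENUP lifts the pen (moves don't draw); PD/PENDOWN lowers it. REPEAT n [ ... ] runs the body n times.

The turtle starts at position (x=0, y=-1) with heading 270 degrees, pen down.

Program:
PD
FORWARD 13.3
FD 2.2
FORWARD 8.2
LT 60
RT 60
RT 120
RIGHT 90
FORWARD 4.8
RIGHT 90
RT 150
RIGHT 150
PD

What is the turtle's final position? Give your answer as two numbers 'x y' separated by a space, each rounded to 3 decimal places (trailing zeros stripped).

Executing turtle program step by step:
Start: pos=(0,-1), heading=270, pen down
PD: pen down
FD 13.3: (0,-1) -> (0,-14.3) [heading=270, draw]
FD 2.2: (0,-14.3) -> (0,-16.5) [heading=270, draw]
FD 8.2: (0,-16.5) -> (0,-24.7) [heading=270, draw]
LT 60: heading 270 -> 330
RT 60: heading 330 -> 270
RT 120: heading 270 -> 150
RT 90: heading 150 -> 60
FD 4.8: (0,-24.7) -> (2.4,-20.543) [heading=60, draw]
RT 90: heading 60 -> 330
RT 150: heading 330 -> 180
RT 150: heading 180 -> 30
PD: pen down
Final: pos=(2.4,-20.543), heading=30, 4 segment(s) drawn

Answer: 2.4 -20.543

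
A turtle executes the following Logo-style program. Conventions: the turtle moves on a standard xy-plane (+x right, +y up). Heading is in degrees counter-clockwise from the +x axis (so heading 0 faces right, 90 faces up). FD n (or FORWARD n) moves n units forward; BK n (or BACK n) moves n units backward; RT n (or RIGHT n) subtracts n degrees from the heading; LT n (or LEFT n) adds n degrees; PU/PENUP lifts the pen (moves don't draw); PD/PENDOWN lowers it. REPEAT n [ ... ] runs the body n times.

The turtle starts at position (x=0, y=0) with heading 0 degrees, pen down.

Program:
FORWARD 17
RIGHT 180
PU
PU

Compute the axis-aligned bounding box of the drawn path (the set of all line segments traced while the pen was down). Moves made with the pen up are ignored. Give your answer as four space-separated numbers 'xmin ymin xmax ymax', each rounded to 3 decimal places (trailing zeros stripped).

Executing turtle program step by step:
Start: pos=(0,0), heading=0, pen down
FD 17: (0,0) -> (17,0) [heading=0, draw]
RT 180: heading 0 -> 180
PU: pen up
PU: pen up
Final: pos=(17,0), heading=180, 1 segment(s) drawn

Segment endpoints: x in {0, 17}, y in {0}
xmin=0, ymin=0, xmax=17, ymax=0

Answer: 0 0 17 0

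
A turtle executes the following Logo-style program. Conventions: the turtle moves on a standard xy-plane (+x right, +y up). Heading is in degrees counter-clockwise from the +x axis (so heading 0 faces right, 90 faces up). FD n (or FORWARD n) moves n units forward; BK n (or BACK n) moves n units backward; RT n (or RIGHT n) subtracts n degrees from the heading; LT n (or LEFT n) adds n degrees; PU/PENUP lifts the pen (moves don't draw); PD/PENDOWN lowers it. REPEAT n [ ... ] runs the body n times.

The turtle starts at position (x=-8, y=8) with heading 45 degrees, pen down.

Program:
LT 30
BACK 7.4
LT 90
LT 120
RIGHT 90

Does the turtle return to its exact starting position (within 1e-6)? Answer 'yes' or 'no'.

Executing turtle program step by step:
Start: pos=(-8,8), heading=45, pen down
LT 30: heading 45 -> 75
BK 7.4: (-8,8) -> (-9.915,0.852) [heading=75, draw]
LT 90: heading 75 -> 165
LT 120: heading 165 -> 285
RT 90: heading 285 -> 195
Final: pos=(-9.915,0.852), heading=195, 1 segment(s) drawn

Start position: (-8, 8)
Final position: (-9.915, 0.852)
Distance = 7.4; >= 1e-6 -> NOT closed

Answer: no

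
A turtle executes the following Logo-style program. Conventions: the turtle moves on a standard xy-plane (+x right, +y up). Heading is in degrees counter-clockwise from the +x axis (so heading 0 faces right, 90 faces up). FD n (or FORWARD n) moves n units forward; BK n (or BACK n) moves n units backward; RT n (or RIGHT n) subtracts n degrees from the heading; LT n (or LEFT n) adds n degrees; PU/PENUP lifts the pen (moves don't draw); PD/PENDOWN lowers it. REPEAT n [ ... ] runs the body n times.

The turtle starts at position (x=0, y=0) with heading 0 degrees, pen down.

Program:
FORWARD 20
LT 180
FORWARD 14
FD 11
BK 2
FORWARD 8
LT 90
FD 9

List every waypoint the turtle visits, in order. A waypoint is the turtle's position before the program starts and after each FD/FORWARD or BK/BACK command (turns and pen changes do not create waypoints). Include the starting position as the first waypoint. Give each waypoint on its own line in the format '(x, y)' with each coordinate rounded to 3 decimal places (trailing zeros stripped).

Executing turtle program step by step:
Start: pos=(0,0), heading=0, pen down
FD 20: (0,0) -> (20,0) [heading=0, draw]
LT 180: heading 0 -> 180
FD 14: (20,0) -> (6,0) [heading=180, draw]
FD 11: (6,0) -> (-5,0) [heading=180, draw]
BK 2: (-5,0) -> (-3,0) [heading=180, draw]
FD 8: (-3,0) -> (-11,0) [heading=180, draw]
LT 90: heading 180 -> 270
FD 9: (-11,0) -> (-11,-9) [heading=270, draw]
Final: pos=(-11,-9), heading=270, 6 segment(s) drawn
Waypoints (7 total):
(0, 0)
(20, 0)
(6, 0)
(-5, 0)
(-3, 0)
(-11, 0)
(-11, -9)

Answer: (0, 0)
(20, 0)
(6, 0)
(-5, 0)
(-3, 0)
(-11, 0)
(-11, -9)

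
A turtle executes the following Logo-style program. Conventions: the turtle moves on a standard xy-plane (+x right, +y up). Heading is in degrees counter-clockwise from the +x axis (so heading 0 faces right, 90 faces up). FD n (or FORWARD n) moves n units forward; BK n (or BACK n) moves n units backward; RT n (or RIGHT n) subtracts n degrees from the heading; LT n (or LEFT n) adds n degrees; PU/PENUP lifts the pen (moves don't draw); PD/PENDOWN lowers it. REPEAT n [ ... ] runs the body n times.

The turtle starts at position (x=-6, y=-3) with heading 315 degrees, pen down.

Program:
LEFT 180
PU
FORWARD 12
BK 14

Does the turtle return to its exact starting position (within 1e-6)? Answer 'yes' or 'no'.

Executing turtle program step by step:
Start: pos=(-6,-3), heading=315, pen down
LT 180: heading 315 -> 135
PU: pen up
FD 12: (-6,-3) -> (-14.485,5.485) [heading=135, move]
BK 14: (-14.485,5.485) -> (-4.586,-4.414) [heading=135, move]
Final: pos=(-4.586,-4.414), heading=135, 0 segment(s) drawn

Start position: (-6, -3)
Final position: (-4.586, -4.414)
Distance = 2; >= 1e-6 -> NOT closed

Answer: no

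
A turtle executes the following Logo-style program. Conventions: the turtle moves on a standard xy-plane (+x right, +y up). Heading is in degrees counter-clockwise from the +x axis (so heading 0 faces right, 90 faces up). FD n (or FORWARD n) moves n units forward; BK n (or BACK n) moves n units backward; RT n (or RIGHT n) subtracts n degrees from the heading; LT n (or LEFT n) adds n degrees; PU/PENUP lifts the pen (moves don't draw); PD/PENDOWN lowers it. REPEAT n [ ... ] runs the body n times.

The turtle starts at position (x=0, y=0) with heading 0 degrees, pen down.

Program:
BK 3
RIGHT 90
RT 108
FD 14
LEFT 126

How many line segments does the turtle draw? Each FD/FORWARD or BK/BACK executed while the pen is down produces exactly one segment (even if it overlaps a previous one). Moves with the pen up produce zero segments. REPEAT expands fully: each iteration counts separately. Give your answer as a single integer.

Answer: 2

Derivation:
Executing turtle program step by step:
Start: pos=(0,0), heading=0, pen down
BK 3: (0,0) -> (-3,0) [heading=0, draw]
RT 90: heading 0 -> 270
RT 108: heading 270 -> 162
FD 14: (-3,0) -> (-16.315,4.326) [heading=162, draw]
LT 126: heading 162 -> 288
Final: pos=(-16.315,4.326), heading=288, 2 segment(s) drawn
Segments drawn: 2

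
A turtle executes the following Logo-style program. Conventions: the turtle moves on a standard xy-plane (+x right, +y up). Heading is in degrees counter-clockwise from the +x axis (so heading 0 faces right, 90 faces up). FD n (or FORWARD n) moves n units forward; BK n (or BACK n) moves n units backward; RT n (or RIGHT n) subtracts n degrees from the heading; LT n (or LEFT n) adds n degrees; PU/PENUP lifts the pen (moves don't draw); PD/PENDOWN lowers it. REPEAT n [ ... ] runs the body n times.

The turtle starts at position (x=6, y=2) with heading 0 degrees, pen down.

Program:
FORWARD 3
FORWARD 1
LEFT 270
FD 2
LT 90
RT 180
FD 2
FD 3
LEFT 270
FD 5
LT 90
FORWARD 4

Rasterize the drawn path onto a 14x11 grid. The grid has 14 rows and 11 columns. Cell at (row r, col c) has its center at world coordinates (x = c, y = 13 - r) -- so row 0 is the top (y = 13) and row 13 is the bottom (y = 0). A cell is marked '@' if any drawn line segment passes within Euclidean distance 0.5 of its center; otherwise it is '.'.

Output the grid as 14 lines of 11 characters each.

Answer: ...........
...........
...........
...........
...........
...........
...........
...........
.@@@@@.....
.....@.....
.....@.....
.....@@@@@@
.....@....@
.....@@@@@@

Derivation:
Segment 0: (6,2) -> (9,2)
Segment 1: (9,2) -> (10,2)
Segment 2: (10,2) -> (10,0)
Segment 3: (10,0) -> (8,0)
Segment 4: (8,0) -> (5,0)
Segment 5: (5,0) -> (5,5)
Segment 6: (5,5) -> (1,5)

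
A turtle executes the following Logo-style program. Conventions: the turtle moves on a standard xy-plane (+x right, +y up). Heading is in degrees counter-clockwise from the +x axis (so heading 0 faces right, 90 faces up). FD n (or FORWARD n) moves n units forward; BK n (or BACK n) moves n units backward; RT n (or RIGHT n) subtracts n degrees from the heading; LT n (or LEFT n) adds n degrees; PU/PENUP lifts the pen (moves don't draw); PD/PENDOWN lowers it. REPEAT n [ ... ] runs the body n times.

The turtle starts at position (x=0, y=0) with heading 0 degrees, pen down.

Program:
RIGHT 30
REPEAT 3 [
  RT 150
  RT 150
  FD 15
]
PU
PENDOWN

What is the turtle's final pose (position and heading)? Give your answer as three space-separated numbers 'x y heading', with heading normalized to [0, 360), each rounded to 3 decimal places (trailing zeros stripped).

Answer: 0 30 150

Derivation:
Executing turtle program step by step:
Start: pos=(0,0), heading=0, pen down
RT 30: heading 0 -> 330
REPEAT 3 [
  -- iteration 1/3 --
  RT 150: heading 330 -> 180
  RT 150: heading 180 -> 30
  FD 15: (0,0) -> (12.99,7.5) [heading=30, draw]
  -- iteration 2/3 --
  RT 150: heading 30 -> 240
  RT 150: heading 240 -> 90
  FD 15: (12.99,7.5) -> (12.99,22.5) [heading=90, draw]
  -- iteration 3/3 --
  RT 150: heading 90 -> 300
  RT 150: heading 300 -> 150
  FD 15: (12.99,22.5) -> (0,30) [heading=150, draw]
]
PU: pen up
PD: pen down
Final: pos=(0,30), heading=150, 3 segment(s) drawn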